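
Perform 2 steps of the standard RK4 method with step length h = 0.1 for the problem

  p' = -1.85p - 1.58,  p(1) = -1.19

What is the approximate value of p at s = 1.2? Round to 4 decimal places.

-1.0861

RK4: k1 = f(s_n, p_n); k2 = f(s_n + h/2, p_n + (h/2)·k1); k3 = f(s_n + h/2, p_n + (h/2)·k2); k4 = f(s_n + h, p_n + h·k3); p_{n+1} = p_n + (h/6)·(k1 + 2k2 + 2k3 + k4).
s=1.000000, p=-1.190000:
  k1 = f(1.000000, -1.190000) = 0.621500
  k2 = f(1.050000, -1.158925) = 0.564011
  k3 = f(1.050000, -1.161799) = 0.569329
  k4 = f(1.100000, -1.133067) = 0.516174
  p ← -1.190000 + (0.1/6)·(k1 + 2k2 + 2k3 + k4) = -1.133261
s=1.100000, p=-1.133261:
  k1 = f(1.100000, -1.133261) = 0.516532
  k2 = f(1.150000, -1.107434) = 0.468753
  k3 = f(1.150000, -1.109823) = 0.473173
  k4 = f(1.200000, -1.085943) = 0.428995
  p ← -1.133261 + (0.1/6)·(k1 + 2k2 + 2k3 + k4) = -1.086104
p(1.2) ≈ -1.0861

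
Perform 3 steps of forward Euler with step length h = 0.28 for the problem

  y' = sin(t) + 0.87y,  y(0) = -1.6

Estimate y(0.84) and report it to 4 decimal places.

-2.8323

Euler: y_{n+1} = y_n + h·f(t_n, y_n).
t=0.000000, y=-1.600000: f=-1.392000 → y ← -1.600000 + 0.28·(-1.392000) = -1.989760
t=0.280000, y=-1.989760: f=-1.454736 → y ← -1.989760 + 0.28·(-1.454736) = -2.397086
t=0.560000, y=-2.397086: f=-1.554279 → y ← -2.397086 + 0.28·(-1.554279) = -2.832284
y(0.84) ≈ -2.8323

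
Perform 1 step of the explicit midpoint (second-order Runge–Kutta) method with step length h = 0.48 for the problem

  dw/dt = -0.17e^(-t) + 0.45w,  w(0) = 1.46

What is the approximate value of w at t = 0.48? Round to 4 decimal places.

Midpoint: k1 = f(t_n, w_n); k2 = f(t_n + h/2, w_n + (h/2)·k1); w_{n+1} = w_n + h·k2.
t=0.000000, w=1.460000:
  k1 = f(0.000000, 1.460000) = 0.487000
  k2 = f(0.240000, 1.576880) = 0.575869
  w ← 1.460000 + 0.48·0.575869 = 1.736417
w(0.48) ≈ 1.7364

1.7364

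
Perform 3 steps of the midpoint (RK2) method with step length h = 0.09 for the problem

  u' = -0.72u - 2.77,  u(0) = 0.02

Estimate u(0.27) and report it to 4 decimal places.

Midpoint: k1 = f(s_n, u_n); k2 = f(s_n + h/2, u_n + (h/2)·k1); u_{n+1} = u_n + h·k2.
s=0.000000, u=0.020000:
  k1 = f(0.000000, 0.020000) = -2.784400
  k2 = f(0.045000, -0.105298) = -2.694185
  u ← 0.020000 + 0.09·(-2.694185) = -0.222477
s=0.090000, u=-0.222477:
  k1 = f(0.090000, -0.222477) = -2.609817
  k2 = f(0.135000, -0.339918) = -2.525259
  u ← -0.222477 + 0.09·(-2.525259) = -0.449750
s=0.180000, u=-0.449750:
  k1 = f(0.180000, -0.449750) = -2.446180
  k2 = f(0.225000, -0.559828) = -2.366924
  u ← -0.449750 + 0.09·(-2.366924) = -0.662773
u(0.27) ≈ -0.6628

-0.6628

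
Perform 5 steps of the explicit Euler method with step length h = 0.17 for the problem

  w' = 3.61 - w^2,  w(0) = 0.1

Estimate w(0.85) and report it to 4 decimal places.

1.8530

Euler: w_{n+1} = w_n + h·f(x_n, w_n).
x=0.000000, w=0.100000: f=3.600000 → w ← 0.100000 + 0.17·3.600000 = 0.712000
x=0.170000, w=0.712000: f=3.103056 → w ← 0.712000 + 0.17·3.103056 = 1.239520
x=0.340000, w=1.239520: f=2.073591 → w ← 1.239520 + 0.17·2.073591 = 1.592030
x=0.510000, w=1.592030: f=1.075440 → w ← 1.592030 + 0.17·1.075440 = 1.774855
x=0.680000, w=1.774855: f=0.459890 → w ← 1.774855 + 0.17·0.459890 = 1.853036
w(0.85) ≈ 1.8530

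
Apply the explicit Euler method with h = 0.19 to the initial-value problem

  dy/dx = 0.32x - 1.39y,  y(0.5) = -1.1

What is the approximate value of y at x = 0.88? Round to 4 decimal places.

-0.5314

Euler: y_{n+1} = y_n + h·f(x_n, y_n).
x=0.500000, y=-1.100000: f=1.689000 → y ← -1.100000 + 0.19·1.689000 = -0.779090
x=0.690000, y=-0.779090: f=1.303735 → y ← -0.779090 + 0.19·1.303735 = -0.531380
y(0.88) ≈ -0.5314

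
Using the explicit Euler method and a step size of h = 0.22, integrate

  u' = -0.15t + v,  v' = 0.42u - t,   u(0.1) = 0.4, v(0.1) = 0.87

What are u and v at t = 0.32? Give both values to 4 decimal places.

0.5881, 0.8850

Euler on (u,v): u_{n+1} = u_n + h·u', v_{n+1} = v_n + h·v'.
0.100000: (0.400000, 0.870000); f=(0.855000, 0.068000) → (0.588100, 0.884960)
(u(0.32), v(0.32)) ≈ (0.5881, 0.8850)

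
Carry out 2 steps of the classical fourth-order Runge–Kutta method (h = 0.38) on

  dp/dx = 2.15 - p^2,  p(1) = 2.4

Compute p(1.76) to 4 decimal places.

1.5528

RK4: k1 = f(x_n, p_n); k2 = f(x_n + h/2, p_n + (h/2)·k1); k3 = f(x_n + h/2, p_n + (h/2)·k2); k4 = f(x_n + h, p_n + h·k3); p_{n+1} = p_n + (h/6)·(k1 + 2k2 + 2k3 + k4).
x=1.000000, p=2.400000:
  k1 = f(1.000000, 2.400000) = -3.610000
  k2 = f(1.190000, 1.714100) = -0.788139
  k3 = f(1.190000, 2.250254) = -2.913641
  k4 = f(1.380000, 1.292816) = 0.478626
  p ← 2.400000 + (0.38/6)·(k1 + 2k2 + 2k3 + k4) = 1.732787
x=1.380000, p=1.732787:
  k1 = f(1.380000, 1.732787) = -0.852552
  k2 = f(1.570000, 1.570803) = -0.317421
  k3 = f(1.570000, 1.672478) = -0.647181
  k4 = f(1.760000, 1.486859) = -0.060749
  p ← 1.732787 + (0.38/6)·(k1 + 2k2 + 2k3 + k4) = 1.552762
p(1.76) ≈ 1.5528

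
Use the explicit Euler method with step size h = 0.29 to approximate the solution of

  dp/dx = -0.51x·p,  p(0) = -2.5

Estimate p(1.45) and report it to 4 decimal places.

-1.5790

Euler: p_{n+1} = p_n + h·f(x_n, p_n).
x=0.000000, p=-2.500000: f=0.000000 → p ← -2.500000 + 0.29·0.000000 = -2.500000
x=0.290000, p=-2.500000: f=0.369750 → p ← -2.500000 + 0.29·0.369750 = -2.392772
x=0.580000, p=-2.392772: f=0.707782 → p ← -2.392772 + 0.29·0.707782 = -2.187516
x=0.870000, p=-2.187516: f=0.970601 → p ← -2.187516 + 0.29·0.970601 = -1.906041
x=1.160000, p=-1.906041: f=1.127614 → p ← -1.906041 + 0.29·1.127614 = -1.579033
p(1.45) ≈ -1.5790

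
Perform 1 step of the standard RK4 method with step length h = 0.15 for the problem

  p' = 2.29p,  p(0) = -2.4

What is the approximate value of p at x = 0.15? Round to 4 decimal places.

-3.3836

RK4: k1 = f(x_n, p_n); k2 = f(x_n + h/2, p_n + (h/2)·k1); k3 = f(x_n + h/2, p_n + (h/2)·k2); k4 = f(x_n + h, p_n + h·k3); p_{n+1} = p_n + (h/6)·(k1 + 2k2 + 2k3 + k4).
x=0.000000, p=-2.400000:
  k1 = f(0.000000, -2.400000) = -5.496000
  k2 = f(0.075000, -2.812200) = -6.439938
  k3 = f(0.075000, -2.882995) = -6.602059
  k4 = f(0.150000, -3.390309) = -7.763807
  p ← -2.400000 + (0.15/6)·(k1 + 2k2 + 2k3 + k4) = -3.383595
p(0.15) ≈ -3.3836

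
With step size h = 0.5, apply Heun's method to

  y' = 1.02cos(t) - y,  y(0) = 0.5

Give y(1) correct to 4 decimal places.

Heun: k1 = f(t_n, y_n); k2 = f(t_n + h, y_n + h·k1); y_{n+1} = y_n + (h/2)·(k1 + k2).
t=0.000000, y=0.500000:
  k1 = f(0.000000, 0.500000) = 0.520000
  k2 = f(0.500000, 0.760000) = 0.135134
  y ← 0.500000 + (0.5/2)·(0.520000 + 0.135134) = 0.663784
t=0.500000, y=0.663784:
  k1 = f(0.500000, 0.663784) = 0.231351
  k2 = f(1.000000, 0.779459) = -0.228351
  y ← 0.663784 + (0.5/2)·(0.231351 + (-0.228351)) = 0.664534
y(1) ≈ 0.6645

0.6645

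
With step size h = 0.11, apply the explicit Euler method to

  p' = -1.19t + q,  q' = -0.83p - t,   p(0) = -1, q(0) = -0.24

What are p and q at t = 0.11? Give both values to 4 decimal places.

-1.0264, -0.1487

Euler on (p,q): p_{n+1} = p_n + h·p', q_{n+1} = q_n + h·q'.
0.000000: (-1.000000, -0.240000); f=(-0.240000, 0.830000) → (-1.026400, -0.148700)
(p(0.11), q(0.11)) ≈ (-1.0264, -0.1487)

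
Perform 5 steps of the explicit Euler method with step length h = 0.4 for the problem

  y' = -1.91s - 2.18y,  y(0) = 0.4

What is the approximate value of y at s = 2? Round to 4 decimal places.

-1.3504

Euler: y_{n+1} = y_n + h·f(s_n, y_n).
s=0.000000, y=0.400000: f=-0.872000 → y ← 0.400000 + 0.4·(-0.872000) = 0.051200
s=0.400000, y=0.051200: f=-0.875616 → y ← 0.051200 + 0.4·(-0.875616) = -0.299046
s=0.800000, y=-0.299046: f=-0.876079 → y ← -0.299046 + 0.4·(-0.876079) = -0.649478
s=1.200000, y=-0.649478: f=-0.876138 → y ← -0.649478 + 0.4·(-0.876138) = -0.999933
s=1.600000, y=-0.999933: f=-0.876146 → y ← -0.999933 + 0.4·(-0.876146) = -1.350391
y(2) ≈ -1.3504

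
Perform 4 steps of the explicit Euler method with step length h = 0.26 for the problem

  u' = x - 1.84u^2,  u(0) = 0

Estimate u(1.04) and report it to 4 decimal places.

0.3842

Euler: u_{n+1} = u_n + h·f(x_n, u_n).
x=0.000000, u=0.000000: f=0.000000 → u ← 0.000000 + 0.26·0.000000 = 0.000000
x=0.260000, u=0.000000: f=0.260000 → u ← 0.000000 + 0.26·0.260000 = 0.067600
x=0.520000, u=0.067600: f=0.511592 → u ← 0.067600 + 0.26·0.511592 = 0.200614
x=0.780000, u=0.200614: f=0.705948 → u ← 0.200614 + 0.26·0.705948 = 0.384160
u(1.04) ≈ 0.3842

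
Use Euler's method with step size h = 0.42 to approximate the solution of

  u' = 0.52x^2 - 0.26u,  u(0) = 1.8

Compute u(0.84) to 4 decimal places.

Euler: u_{n+1} = u_n + h·f(x_n, u_n).
x=0.000000, u=1.800000: f=-0.468000 → u ← 1.800000 + 0.42·(-0.468000) = 1.603440
x=0.420000, u=1.603440: f=-0.325166 → u ← 1.603440 + 0.42·(-0.325166) = 1.466870
u(0.84) ≈ 1.4669

1.4669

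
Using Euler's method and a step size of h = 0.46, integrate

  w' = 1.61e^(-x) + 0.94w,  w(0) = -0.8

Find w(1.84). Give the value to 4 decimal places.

Euler: w_{n+1} = w_n + h·f(x_n, w_n).
x=0.000000, w=-0.800000: f=0.858000 → w ← -0.800000 + 0.46·0.858000 = -0.405320
x=0.460000, w=-0.405320: f=0.635366 → w ← -0.405320 + 0.46·0.635366 = -0.113052
x=0.920000, w=-0.113052: f=0.535347 → w ← -0.113052 + 0.46·0.535347 = 0.133208
x=1.380000, w=0.133208: f=0.530257 → w ← 0.133208 + 0.46·0.530257 = 0.377126
w(1.84) ≈ 0.3771

0.3771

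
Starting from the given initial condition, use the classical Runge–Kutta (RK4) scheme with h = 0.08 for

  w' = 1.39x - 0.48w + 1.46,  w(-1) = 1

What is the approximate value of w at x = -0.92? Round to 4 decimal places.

0.9722

RK4: k1 = f(x_n, w_n); k2 = f(x_n + h/2, w_n + (h/2)·k1); k3 = f(x_n + h/2, w_n + (h/2)·k2); k4 = f(x_n + h, w_n + h·k3); w_{n+1} = w_n + (h/6)·(k1 + 2k2 + 2k3 + k4).
x=-1.000000, w=1.000000:
  k1 = f(-1.000000, 1.000000) = -0.410000
  k2 = f(-0.960000, 0.983600) = -0.346528
  k3 = f(-0.960000, 0.986139) = -0.347747
  k4 = f(-0.920000, 0.972180) = -0.285447
  w ← 1.000000 + (0.08/6)·(k1 + 2k2 + 2k3 + k4) = 0.972213
w(-0.92) ≈ 0.9722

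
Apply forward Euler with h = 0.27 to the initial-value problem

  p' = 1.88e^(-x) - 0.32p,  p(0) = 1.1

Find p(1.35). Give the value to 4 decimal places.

1.9748

Euler: p_{n+1} = p_n + h·f(x_n, p_n).
x=0.000000, p=1.100000: f=1.528000 → p ← 1.100000 + 0.27·1.528000 = 1.512560
x=0.270000, p=1.512560: f=0.951134 → p ← 1.512560 + 0.27·0.951134 = 1.769366
x=0.540000, p=1.769366: f=0.529370 → p ← 1.769366 + 0.27·0.529370 = 1.912296
x=0.810000, p=1.912296: f=0.224398 → p ← 1.912296 + 0.27·0.224398 = 1.972884
x=1.080000, p=1.972884: f=0.007117 → p ← 1.972884 + 0.27·0.007117 = 1.974805
p(1.35) ≈ 1.9748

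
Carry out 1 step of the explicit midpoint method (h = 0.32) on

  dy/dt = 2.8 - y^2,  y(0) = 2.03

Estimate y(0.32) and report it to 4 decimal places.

Midpoint: k1 = f(t_n, y_n); k2 = f(t_n + h/2, y_n + (h/2)·k1); y_{n+1} = y_n + h·k2.
t=0.000000, y=2.030000:
  k1 = f(0.000000, 2.030000) = -1.320900
  k2 = f(0.160000, 1.818656) = -0.507510
  y ← 2.030000 + 0.32·(-0.507510) = 1.867597
y(0.32) ≈ 1.8676

1.8676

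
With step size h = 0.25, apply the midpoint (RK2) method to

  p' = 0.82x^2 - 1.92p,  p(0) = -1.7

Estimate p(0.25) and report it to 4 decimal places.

Midpoint: k1 = f(x_n, p_n); k2 = f(x_n + h/2, p_n + (h/2)·k1); p_{n+1} = p_n + h·k2.
x=0.000000, p=-1.700000:
  k1 = f(0.000000, -1.700000) = 3.264000
  k2 = f(0.125000, -1.292000) = 2.493453
  p ← -1.700000 + 0.25·2.493453 = -1.076637
p(0.25) ≈ -1.0766

-1.0766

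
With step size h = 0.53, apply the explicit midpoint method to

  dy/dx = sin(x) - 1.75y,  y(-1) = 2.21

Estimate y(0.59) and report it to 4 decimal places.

Midpoint: k1 = f(x_n, y_n); k2 = f(x_n + h/2, y_n + (h/2)·k1); y_{n+1} = y_n + h·k2.
x=-1.000000, y=2.210000:
  k1 = f(-1.000000, 2.210000) = -4.708971
  k2 = f(-0.735000, 0.962123) = -2.354302
  y ← 2.210000 + 0.53·(-2.354302) = 0.962220
x=-0.470000, y=0.962220:
  k1 = f(-0.470000, 0.962220) = -2.136771
  k2 = f(-0.205000, 0.395976) = -0.896524
  y ← 0.962220 + 0.53·(-0.896524) = 0.487062
x=0.060000, y=0.487062:
  k1 = f(0.060000, 0.487062) = -0.792395
  k2 = f(0.325000, 0.277077) = -0.165577
  y ← 0.487062 + 0.53·(-0.165577) = 0.399306
y(0.59) ≈ 0.3993

0.3993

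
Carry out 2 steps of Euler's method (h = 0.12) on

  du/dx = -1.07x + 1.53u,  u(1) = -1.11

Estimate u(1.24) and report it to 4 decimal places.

-1.8508

Euler: u_{n+1} = u_n + h·f(x_n, u_n).
x=1.000000, u=-1.110000: f=-2.768300 → u ← -1.110000 + 0.12·(-2.768300) = -1.442196
x=1.120000, u=-1.442196: f=-3.404960 → u ← -1.442196 + 0.12·(-3.404960) = -1.850791
u(1.24) ≈ -1.8508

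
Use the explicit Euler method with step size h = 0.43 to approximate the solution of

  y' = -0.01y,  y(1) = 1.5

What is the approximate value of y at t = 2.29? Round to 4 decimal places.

Euler: y_{n+1} = y_n + h·f(t_n, y_n).
t=1.000000, y=1.500000: f=-0.015000 → y ← 1.500000 + 0.43·(-0.015000) = 1.493550
t=1.430000, y=1.493550: f=-0.014935 → y ← 1.493550 + 0.43·(-0.014935) = 1.487128
t=1.860000, y=1.487128: f=-0.014871 → y ← 1.487128 + 0.43·(-0.014871) = 1.480733
y(2.29) ≈ 1.4807

1.4807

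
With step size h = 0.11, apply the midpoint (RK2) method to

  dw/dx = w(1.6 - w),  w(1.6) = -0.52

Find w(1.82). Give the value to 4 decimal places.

-0.8502

Midpoint: k1 = f(x_n, w_n); k2 = f(x_n + h/2, w_n + (h/2)·k1); w_{n+1} = w_n + h·k2.
x=1.600000, w=-0.520000:
  k1 = f(1.600000, -0.520000) = -1.102400
  k2 = f(1.655000, -0.580632) = -1.266145
  w ← -0.520000 + 0.11·(-1.266145) = -0.659276
x=1.710000, w=-0.659276:
  k1 = f(1.710000, -0.659276) = -1.489486
  k2 = f(1.765000, -0.741198) = -1.735290
  w ← -0.659276 + 0.11·(-1.735290) = -0.850158
w(1.82) ≈ -0.8502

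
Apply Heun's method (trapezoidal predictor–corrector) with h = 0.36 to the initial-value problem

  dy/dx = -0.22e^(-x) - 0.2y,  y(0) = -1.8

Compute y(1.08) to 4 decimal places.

-1.5795

Heun: k1 = f(x_n, y_n); k2 = f(x_n + h, y_n + h·k1); y_{n+1} = y_n + (h/2)·(k1 + k2).
x=0.000000, y=-1.800000:
  k1 = f(0.000000, -1.800000) = 0.140000
  k2 = f(0.360000, -1.749600) = 0.196431
  y ← -1.800000 + (0.36/2)·(0.140000 + 0.196431) = -1.739442
x=0.360000, y=-1.739442:
  k1 = f(0.360000, -1.739442) = 0.194400
  k2 = f(0.720000, -1.669458) = 0.226806
  y ← -1.739442 + (0.36/2)·(0.194400 + 0.226806) = -1.663625
x=0.720000, y=-1.663625:
  k1 = f(0.720000, -1.663625) = 0.225640
  k2 = f(1.080000, -1.582395) = 0.241768
  y ← -1.663625 + (0.36/2)·(0.225640 + 0.241768) = -1.579492
y(1.08) ≈ -1.5795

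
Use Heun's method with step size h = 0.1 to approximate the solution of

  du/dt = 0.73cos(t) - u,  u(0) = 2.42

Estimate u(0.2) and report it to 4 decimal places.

Heun: k1 = f(t_n, u_n); k2 = f(t_n + h, u_n + h·k1); u_{n+1} = u_n + (h/2)·(k1 + k2).
t=0.000000, u=2.420000:
  k1 = f(0.000000, 2.420000) = -1.690000
  k2 = f(0.100000, 2.251000) = -1.524647
  u ← 2.420000 + (0.1/2)·(-1.690000 + (-1.524647)) = 2.259268
t=0.100000, u=2.259268:
  k1 = f(0.100000, 2.259268) = -1.532915
  k2 = f(0.200000, 2.105976) = -1.390528
  u ← 2.259268 + (0.1/2)·(-1.532915 + (-1.390528)) = 2.113096
u(0.2) ≈ 2.1131

2.1131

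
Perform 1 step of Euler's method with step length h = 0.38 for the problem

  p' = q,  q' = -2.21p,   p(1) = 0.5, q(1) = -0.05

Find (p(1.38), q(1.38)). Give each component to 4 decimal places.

0.4810, -0.4699

Euler on (p,q): p_{n+1} = p_n + h·p', q_{n+1} = q_n + h·q'.
1.000000: (0.500000, -0.050000); f=(-0.050000, -1.105000) → (0.481000, -0.469900)
(p(1.38), q(1.38)) ≈ (0.4810, -0.4699)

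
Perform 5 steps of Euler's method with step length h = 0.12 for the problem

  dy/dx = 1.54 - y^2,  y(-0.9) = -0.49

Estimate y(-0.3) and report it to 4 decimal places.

Euler: y_{n+1} = y_n + h·f(x_n, y_n).
x=-0.900000, y=-0.490000: f=1.299900 → y ← -0.490000 + 0.12·1.299900 = -0.334012
x=-0.780000, y=-0.334012: f=1.428436 → y ← -0.334012 + 0.12·1.428436 = -0.162600
x=-0.660000, y=-0.162600: f=1.513561 → y ← -0.162600 + 0.12·1.513561 = 0.019028
x=-0.540000, y=0.019028: f=1.539638 → y ← 0.019028 + 0.12·1.539638 = 0.203784
x=-0.420000, y=0.203784: f=1.498472 → y ← 0.203784 + 0.12·1.498472 = 0.383601
y(-0.3) ≈ 0.3836

0.3836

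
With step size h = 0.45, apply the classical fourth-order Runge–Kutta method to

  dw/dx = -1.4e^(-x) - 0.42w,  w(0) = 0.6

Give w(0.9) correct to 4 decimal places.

RK4: k1 = f(x_n, w_n); k2 = f(x_n + h/2, w_n + (h/2)·k1); k3 = f(x_n + h/2, w_n + (h/2)·k2); k4 = f(x_n + h, w_n + h·k3); w_{n+1} = w_n + (h/6)·(k1 + 2k2 + 2k3 + k4).
x=0.000000, w=0.600000:
  k1 = f(0.000000, 0.600000) = -1.652000
  k2 = f(0.225000, 0.228300) = -1.213809
  k3 = f(0.225000, 0.326893) = -1.255218
  k4 = f(0.450000, 0.035152) = -0.907443
  w ← 0.600000 + (0.45/6)·(k1 + 2k2 + 2k3 + k4) = 0.037688
x=0.450000, w=0.037688:
  k1 = f(0.450000, 0.037688) = -0.908508
  k2 = f(0.675000, -0.166727) = -0.642794
  k3 = f(0.675000, -0.106941) = -0.667904
  k4 = f(0.900000, -0.262869) = -0.458793
  w ← 0.037688 + (0.45/6)·(k1 + 2k2 + 2k3 + k4) = -0.261464
w(0.9) ≈ -0.2615

-0.2615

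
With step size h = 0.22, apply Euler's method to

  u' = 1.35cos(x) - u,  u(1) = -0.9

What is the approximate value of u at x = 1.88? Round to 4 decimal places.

-0.1911

Euler: u_{n+1} = u_n + h·f(x_n, u_n).
x=1.000000, u=-0.900000: f=1.629408 → u ← -0.900000 + 0.22·1.629408 = -0.541530
x=1.220000, u=-0.541530: f=1.005452 → u ← -0.541530 + 0.22·1.005452 = -0.320331
x=1.440000, u=-0.320331: f=0.496403 → u ← -0.320331 + 0.22·0.496403 = -0.211122
x=1.660000, u=-0.211122: f=0.090857 → u ← -0.211122 + 0.22·0.090857 = -0.191134
u(1.88) ≈ -0.1911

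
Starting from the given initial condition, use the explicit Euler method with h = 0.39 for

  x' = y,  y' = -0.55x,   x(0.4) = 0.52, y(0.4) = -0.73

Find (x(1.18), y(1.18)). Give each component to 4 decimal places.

-0.0929, -0.8920

Euler on (x,y): x_{n+1} = x_n + h·x', y_{n+1} = y_n + h·y'.
0.400000: (0.520000, -0.730000); f=(-0.730000, -0.286000) → (0.235300, -0.841540)
0.790000: (0.235300, -0.841540); f=(-0.841540, -0.129415) → (-0.092901, -0.892012)
(x(1.18), y(1.18)) ≈ (-0.0929, -0.8920)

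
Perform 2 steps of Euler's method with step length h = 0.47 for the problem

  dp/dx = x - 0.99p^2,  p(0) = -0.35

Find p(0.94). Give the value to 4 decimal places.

Euler: p_{n+1} = p_n + h·f(x_n, p_n).
x=0.000000, p=-0.350000: f=-0.121275 → p ← -0.350000 + 0.47·(-0.121275) = -0.406999
x=0.470000, p=-0.406999: f=0.306008 → p ← -0.406999 + 0.47·0.306008 = -0.263175
p(0.94) ≈ -0.2632

-0.2632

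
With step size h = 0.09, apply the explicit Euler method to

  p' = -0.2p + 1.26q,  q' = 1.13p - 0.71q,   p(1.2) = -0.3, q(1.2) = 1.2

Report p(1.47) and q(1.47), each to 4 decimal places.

Euler on (p,q): p_{n+1} = p_n + h·p', q_{n+1} = q_n + h·q'.
1.200000: (-0.300000, 1.200000); f=(1.572000, -1.191000) → (-0.158520, 1.092810)
1.290000: (-0.158520, 1.092810); f=(1.408645, -0.955023) → (-0.031742, 1.006858)
1.380000: (-0.031742, 1.006858); f=(1.274989, -0.750738) → (0.083007, 0.939292)
(p(1.47), q(1.47)) ≈ (0.0830, 0.9393)

0.0830, 0.9393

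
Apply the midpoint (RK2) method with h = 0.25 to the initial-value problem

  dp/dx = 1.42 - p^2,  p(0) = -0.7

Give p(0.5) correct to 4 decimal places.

-0.0942

Midpoint: k1 = f(x_n, p_n); k2 = f(x_n + h/2, p_n + (h/2)·k1); p_{n+1} = p_n + h·k2.
x=0.000000, p=-0.700000:
  k1 = f(0.000000, -0.700000) = 0.930000
  k2 = f(0.125000, -0.583750) = 1.079236
  p ← -0.700000 + 0.25·1.079236 = -0.430191
x=0.250000, p=-0.430191:
  k1 = f(0.250000, -0.430191) = 1.234936
  k2 = f(0.375000, -0.275824) = 1.343921
  p ← -0.430191 + 0.25·1.343921 = -0.094211
p(0.5) ≈ -0.0942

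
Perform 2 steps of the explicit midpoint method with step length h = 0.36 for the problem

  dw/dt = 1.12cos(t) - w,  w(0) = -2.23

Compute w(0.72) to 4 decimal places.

-0.6014

Midpoint: k1 = f(t_n, w_n); k2 = f(t_n + h/2, w_n + (h/2)·k1); w_{n+1} = w_n + h·k2.
t=0.000000, w=-2.230000:
  k1 = f(0.000000, -2.230000) = 3.350000
  k2 = f(0.180000, -1.627000) = 2.728905
  w ← -2.230000 + 0.36·2.728905 = -1.247594
t=0.360000, w=-1.247594:
  k1 = f(0.360000, -1.247594) = 2.295799
  k2 = f(0.540000, -0.834350) = 1.794984
  w ← -1.247594 + 0.36·1.794984 = -0.601400
w(0.72) ≈ -0.6014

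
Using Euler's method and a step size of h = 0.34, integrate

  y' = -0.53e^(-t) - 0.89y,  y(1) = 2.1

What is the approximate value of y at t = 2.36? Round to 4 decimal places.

0.4040

Euler: y_{n+1} = y_n + h·f(t_n, y_n).
t=1.000000, y=2.100000: f=-2.063976 → y ← 2.100000 + 0.34·(-2.063976) = 1.398248
t=1.340000, y=1.398248: f=-1.383219 → y ← 1.398248 + 0.34·(-1.383219) = 0.927954
t=1.680000, y=0.927954: f=-0.924657 → y ← 0.927954 + 0.34·(-0.924657) = 0.613570
t=2.020000, y=0.613570: f=-0.616385 → y ← 0.613570 + 0.34·(-0.616385) = 0.403999
y(2.36) ≈ 0.4040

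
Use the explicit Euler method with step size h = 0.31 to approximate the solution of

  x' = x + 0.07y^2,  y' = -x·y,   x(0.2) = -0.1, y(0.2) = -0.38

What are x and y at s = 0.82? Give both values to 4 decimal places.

-0.1642, -0.4073

Euler on (x,y): x_{n+1} = x_n + h·x', y_{n+1} = y_n + h·y'.
0.200000: (-0.100000, -0.380000); f=(-0.089892, -0.038000) → (-0.127867, -0.391780)
0.510000: (-0.127867, -0.391780); f=(-0.117122, -0.050096) → (-0.164174, -0.407310)
(x(0.82), y(0.82)) ≈ (-0.1642, -0.4073)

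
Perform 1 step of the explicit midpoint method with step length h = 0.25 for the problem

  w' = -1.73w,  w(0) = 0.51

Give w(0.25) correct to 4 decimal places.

0.3371

Midpoint: k1 = f(x_n, w_n); k2 = f(x_n + h/2, w_n + (h/2)·k1); w_{n+1} = w_n + h·k2.
x=0.000000, w=0.510000:
  k1 = f(0.000000, 0.510000) = -0.882300
  k2 = f(0.125000, 0.399713) = -0.691503
  w ← 0.510000 + 0.25·(-0.691503) = 0.337124
w(0.25) ≈ 0.3371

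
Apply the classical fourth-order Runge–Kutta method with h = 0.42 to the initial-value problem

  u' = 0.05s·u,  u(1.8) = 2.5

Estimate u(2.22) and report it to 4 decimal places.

RK4: k1 = f(s_n, u_n); k2 = f(s_n + h/2, u_n + (h/2)·k1); k3 = f(s_n + h/2, u_n + (h/2)·k2); k4 = f(s_n + h, u_n + h·k3); u_{n+1} = u_n + (h/6)·(k1 + 2k2 + 2k3 + k4).
s=1.800000, u=2.500000:
  k1 = f(1.800000, 2.500000) = 0.225000
  k2 = f(2.010000, 2.547250) = 0.255999
  k3 = f(2.010000, 2.553760) = 0.256653
  k4 = f(2.220000, 2.607794) = 0.289465
  u ← 2.500000 + (0.42/6)·(k1 + 2k2 + 2k3 + k4) = 2.607784
u(2.22) ≈ 2.6078

2.6078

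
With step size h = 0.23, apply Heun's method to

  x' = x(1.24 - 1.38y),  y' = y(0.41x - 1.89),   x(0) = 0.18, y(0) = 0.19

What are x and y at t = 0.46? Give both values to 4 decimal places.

0.2928, 0.0858

Heun on (x,y): k1 = f(t_n, state_n); k2 = f(t_n + h, state_n + h·k1); state_{n+1} = state_n + (h/2)·(k1 + k2).
0.000000: (0.180000, 0.190000)
  k1 = (0.176004, -0.345078)
  predictor → (0.220481, 0.110632)
  k2 = (0.239735, -0.199094)
  → (0.227810, 0.127420)
0.230000: (0.227810, 0.127420)
  k1 = (0.242426, -0.228923)
  predictor → (0.283568, 0.074768)
  k2 = (0.322366, -0.132619)
  → (0.292761, 0.085843)
(x(0.46), y(0.46)) ≈ (0.2928, 0.0858)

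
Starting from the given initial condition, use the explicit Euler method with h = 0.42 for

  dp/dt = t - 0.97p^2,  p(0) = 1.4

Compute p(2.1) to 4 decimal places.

Euler: p_{n+1} = p_n + h·f(t_n, p_n).
t=0.000000, p=1.400000: f=-1.901200 → p ← 1.400000 + 0.42·(-1.901200) = 0.601496
t=0.420000, p=0.601496: f=0.069056 → p ← 0.601496 + 0.42·0.069056 = 0.630500
t=0.840000, p=0.630500: f=0.454396 → p ← 0.630500 + 0.42·0.454396 = 0.821346
t=1.260000, p=0.821346: f=0.605629 → p ← 0.821346 + 0.42·0.605629 = 1.075710
t=1.680000, p=1.075710: f=0.557562 → p ← 1.075710 + 0.42·0.557562 = 1.309886
p(2.1) ≈ 1.3099

1.3099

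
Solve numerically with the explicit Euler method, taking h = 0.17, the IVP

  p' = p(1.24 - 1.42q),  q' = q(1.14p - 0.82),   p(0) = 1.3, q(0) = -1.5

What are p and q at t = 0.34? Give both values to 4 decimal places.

3.2995, -2.0975

Euler on (p,q): p_{n+1} = p_n + h·p', q_{n+1} = q_n + h·q'.
0.000000: (1.300000, -1.500000); f=(4.381000, -0.993000) → (2.044770, -1.668810)
0.170000: (2.044770, -1.668810); f=(7.381027, -2.521635) → (3.299545, -2.097488)
(p(0.34), q(0.34)) ≈ (3.2995, -2.0975)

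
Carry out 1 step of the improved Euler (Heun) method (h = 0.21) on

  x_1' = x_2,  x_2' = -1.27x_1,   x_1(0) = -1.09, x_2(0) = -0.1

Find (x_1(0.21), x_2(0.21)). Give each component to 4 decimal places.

-1.0805, 0.1935

Heun on (x_1,x_2): k1 = f(t_n, state_n); k2 = f(t_n + h, state_n + h·k1); state_{n+1} = state_n + (h/2)·(k1 + k2).
0.000000: (-1.090000, -0.100000)
  k1 = (-0.100000, 1.384300)
  predictor → (-1.111000, 0.190703)
  k2 = (0.190703, 1.410970)
  → (-1.080476, 0.193503)
(x_1(0.21), x_2(0.21)) ≈ (-1.0805, 0.1935)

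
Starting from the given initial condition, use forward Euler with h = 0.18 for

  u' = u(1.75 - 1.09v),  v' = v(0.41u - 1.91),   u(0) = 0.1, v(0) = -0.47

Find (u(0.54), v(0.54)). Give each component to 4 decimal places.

0.2626, -0.1394

Euler on (u,v): u_{n+1} = u_n + h·u', v_{n+1} = v_n + h·v'.
0.000000: (0.100000, -0.470000); f=(0.226230, 0.878430) → (0.140721, -0.311883)
0.180000: (0.140721, -0.311883); f=(0.294101, 0.577701) → (0.193660, -0.207896)
0.360000: (0.193660, -0.207896); f=(0.382789, 0.380575) → (0.262562, -0.139393)
(u(0.54), v(0.54)) ≈ (0.2626, -0.1394)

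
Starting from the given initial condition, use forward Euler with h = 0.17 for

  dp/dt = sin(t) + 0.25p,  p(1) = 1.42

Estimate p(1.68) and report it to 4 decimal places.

Euler: p_{n+1} = p_n + h·f(t_n, p_n).
t=1.000000, p=1.420000: f=1.196471 → p ← 1.420000 + 0.17·1.196471 = 1.623400
t=1.170000, p=1.623400: f=1.326601 → p ← 1.623400 + 0.17·1.326601 = 1.848922
t=1.340000, p=1.848922: f=1.435715 → p ← 1.848922 + 0.17·1.435715 = 2.092994
t=1.510000, p=2.092994: f=1.521401 → p ← 2.092994 + 0.17·1.521401 = 2.351632
p(1.68) ≈ 2.3516

2.3516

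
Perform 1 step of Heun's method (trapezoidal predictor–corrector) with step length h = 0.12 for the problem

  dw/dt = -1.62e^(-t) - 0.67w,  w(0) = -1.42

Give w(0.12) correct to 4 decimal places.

Heun: k1 = f(t_n, w_n); k2 = f(t_n + h, w_n + h·k1); w_{n+1} = w_n + (h/2)·(k1 + k2).
t=0.000000, w=-1.420000:
  k1 = f(0.000000, -1.420000) = -0.668600
  k2 = f(0.120000, -1.500232) = -0.431656
  w ← -1.420000 + (0.12/2)·(-0.668600 + (-0.431656)) = -1.486015
w(0.12) ≈ -1.4860

-1.4860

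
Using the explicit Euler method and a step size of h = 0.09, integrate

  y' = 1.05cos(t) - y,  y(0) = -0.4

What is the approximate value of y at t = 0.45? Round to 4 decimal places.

Euler: y_{n+1} = y_n + h·f(t_n, y_n).
t=0.000000, y=-0.400000: f=1.450000 → y ← -0.400000 + 0.09·1.450000 = -0.269500
t=0.090000, y=-0.269500: f=1.315250 → y ← -0.269500 + 0.09·1.315250 = -0.151127
t=0.180000, y=-0.151127: f=1.184163 → y ← -0.151127 + 0.09·1.184163 = -0.044553
t=0.270000, y=-0.044553: f=1.056512 → y ← -0.044553 + 0.09·1.056512 = 0.050533
t=0.360000, y=0.050533: f=0.932158 → y ← 0.050533 + 0.09·0.932158 = 0.134428
y(0.45) ≈ 0.1344

0.1344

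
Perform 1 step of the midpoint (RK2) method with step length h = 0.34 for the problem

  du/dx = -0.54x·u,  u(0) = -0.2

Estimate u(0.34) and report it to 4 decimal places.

Midpoint: k1 = f(x_n, u_n); k2 = f(x_n + h/2, u_n + (h/2)·k1); u_{n+1} = u_n + h·k2.
x=0.000000, u=-0.200000:
  k1 = f(0.000000, -0.200000) = 0.000000
  k2 = f(0.170000, -0.200000) = 0.018360
  u ← -0.200000 + 0.34·0.018360 = -0.193758
u(0.34) ≈ -0.1938

-0.1938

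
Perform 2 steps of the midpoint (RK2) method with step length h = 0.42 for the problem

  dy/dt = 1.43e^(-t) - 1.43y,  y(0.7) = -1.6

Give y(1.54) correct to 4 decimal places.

-0.3496

Midpoint: k1 = f(t_n, y_n); k2 = f(t_n + h/2, y_n + (h/2)·k1); y_{n+1} = y_n + h·k2.
t=0.700000, y=-1.600000:
  k1 = f(0.700000, -1.600000) = 2.998117
  k2 = f(0.910000, -0.970395) = 1.963275
  y ← -1.600000 + 0.42·1.963275 = -0.775424
t=1.120000, y=-0.775424:
  k1 = f(1.120000, -0.775424) = 1.575437
  k2 = f(1.330000, -0.444583) = 1.013956
  y ← -0.775424 + 0.42·1.013956 = -0.349563
y(1.54) ≈ -0.3496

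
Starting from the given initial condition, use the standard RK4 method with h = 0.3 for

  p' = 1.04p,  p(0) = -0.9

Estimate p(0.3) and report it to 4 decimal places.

RK4: k1 = f(s_n, p_n); k2 = f(s_n + h/2, p_n + (h/2)·k1); k3 = f(s_n + h/2, p_n + (h/2)·k2); k4 = f(s_n + h, p_n + h·k3); p_{n+1} = p_n + (h/6)·(k1 + 2k2 + 2k3 + k4).
s=0.000000, p=-0.900000:
  k1 = f(0.000000, -0.900000) = -0.936000
  k2 = f(0.150000, -1.040400) = -1.082016
  k3 = f(0.150000, -1.062302) = -1.104794
  k4 = f(0.300000, -1.231438) = -1.280696
  p ← -0.900000 + (0.3/6)·(k1 + 2k2 + 2k3 + k4) = -1.229516
p(0.3) ≈ -1.2295

-1.2295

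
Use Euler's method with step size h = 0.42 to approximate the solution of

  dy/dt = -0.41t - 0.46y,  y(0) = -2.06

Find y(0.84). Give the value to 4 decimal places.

-1.4132

Euler: y_{n+1} = y_n + h·f(t_n, y_n).
t=0.000000, y=-2.060000: f=0.947600 → y ← -2.060000 + 0.42·0.947600 = -1.662008
t=0.420000, y=-1.662008: f=0.592324 → y ← -1.662008 + 0.42·0.592324 = -1.413232
y(0.84) ≈ -1.4132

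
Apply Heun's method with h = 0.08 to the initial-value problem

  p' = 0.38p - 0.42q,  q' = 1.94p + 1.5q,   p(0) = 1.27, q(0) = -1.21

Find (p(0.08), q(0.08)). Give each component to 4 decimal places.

1.3496, -1.1488

Heun on (p,q): k1 = f(t_n, state_n); k2 = f(t_n + h, state_n + h·k1); state_{n+1} = state_n + (h/2)·(k1 + k2).
0.000000: (1.270000, -1.210000)
  k1 = (0.990800, 0.648800)
  predictor → (1.349264, -1.158096)
  k2 = (0.999121, 0.880428)
  → (1.349597, -1.148831)
(p(0.08), q(0.08)) ≈ (1.3496, -1.1488)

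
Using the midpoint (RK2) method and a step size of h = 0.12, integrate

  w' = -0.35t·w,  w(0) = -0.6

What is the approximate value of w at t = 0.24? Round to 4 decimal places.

-0.5940

Midpoint: k1 = f(t_n, w_n); k2 = f(t_n + h/2, w_n + (h/2)·k1); w_{n+1} = w_n + h·k2.
t=0.000000, w=-0.600000:
  k1 = f(0.000000, -0.600000) = 0.000000
  k2 = f(0.060000, -0.600000) = 0.012600
  w ← -0.600000 + 0.12·0.012600 = -0.598488
t=0.120000, w=-0.598488:
  k1 = f(0.120000, -0.598488) = 0.025136
  k2 = f(0.180000, -0.596980) = 0.037610
  w ← -0.598488 + 0.12·0.037610 = -0.593975
w(0.24) ≈ -0.5940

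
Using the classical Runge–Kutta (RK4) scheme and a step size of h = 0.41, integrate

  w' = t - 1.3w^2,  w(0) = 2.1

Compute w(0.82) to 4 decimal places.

RK4: k1 = f(t_n, w_n); k2 = f(t_n + h/2, w_n + (h/2)·k1); k3 = f(t_n + h/2, w_n + (h/2)·k2); k4 = f(t_n + h, w_n + h·k3); w_{n+1} = w_n + (h/6)·(k1 + 2k2 + 2k3 + k4).
t=0.000000, w=2.100000:
  k1 = f(0.000000, 2.100000) = -5.733000
  k2 = f(0.205000, 0.924735) = -0.906675
  k3 = f(0.205000, 1.914132) = -4.558070
  k4 = f(0.410000, 0.231191) = 0.340516
  w ← 2.100000 + (0.41/6)·(k1 + 2k2 + 2k3 + k4) = 0.984665
t=0.410000, w=0.984665:
  k1 = f(0.410000, 0.984665) = -0.850435
  k2 = f(0.615000, 0.810326) = -0.238617
  k3 = f(0.615000, 0.935749) = -0.523313
  k4 = f(0.820000, 0.770107) = 0.049017
  w ← 0.984665 + (0.41/6)·(k1 + 2k2 + 2k3 + k4) = 0.825771
w(0.82) ≈ 0.8258

0.8258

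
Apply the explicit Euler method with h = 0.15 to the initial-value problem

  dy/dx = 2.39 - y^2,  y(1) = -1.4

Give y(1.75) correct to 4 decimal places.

Euler: y_{n+1} = y_n + h·f(x_n, y_n).
x=1.000000, y=-1.400000: f=0.430000 → y ← -1.400000 + 0.15·0.430000 = -1.335500
x=1.150000, y=-1.335500: f=0.606440 → y ← -1.335500 + 0.15·0.606440 = -1.244534
x=1.300000, y=-1.244534: f=0.841135 → y ← -1.244534 + 0.15·0.841135 = -1.118364
x=1.450000, y=-1.118364: f=1.139262 → y ← -1.118364 + 0.15·1.139262 = -0.947474
x=1.600000, y=-0.947474: f=1.492292 → y ← -0.947474 + 0.15·1.492292 = -0.723631
y(1.75) ≈ -0.7236

-0.7236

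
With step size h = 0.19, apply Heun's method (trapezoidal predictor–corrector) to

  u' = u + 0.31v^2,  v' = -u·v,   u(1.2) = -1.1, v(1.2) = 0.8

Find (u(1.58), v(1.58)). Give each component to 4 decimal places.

Heun on (u,v): k1 = f(s_n, state_n); k2 = f(s_n + h, state_n + h·k1); state_{n+1} = state_n + (h/2)·(k1 + k2).
1.200000: (-1.100000, 0.800000)
  k1 = (-0.901600, 0.880000)
  predictor → (-1.271304, 0.967200)
  k2 = (-0.981306, 1.229605)
  → (-1.278876, 1.000412)
1.390000: (-1.278876, 1.000412)
  k1 = (-0.968620, 1.279404)
  predictor → (-1.462914, 1.243499)
  k2 = (-0.983564, 1.819132)
  → (-1.464334, 1.294773)
(u(1.58), v(1.58)) ≈ (-1.4643, 1.2948)

-1.4643, 1.2948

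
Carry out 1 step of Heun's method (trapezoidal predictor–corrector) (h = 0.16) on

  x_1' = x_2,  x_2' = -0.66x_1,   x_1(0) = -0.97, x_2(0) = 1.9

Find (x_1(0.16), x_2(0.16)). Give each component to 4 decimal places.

Heun on (x_1,x_2): k1 = f(x_n, state_n); k2 = f(x_n + h, state_n + h·k1); state_{n+1} = state_n + (h/2)·(k1 + k2).
0.000000: (-0.970000, 1.900000)
  k1 = (1.900000, 0.640200)
  predictor → (-0.666000, 2.002432)
  k2 = (2.002432, 0.439560)
  → (-0.657805, 1.986381)
(x_1(0.16), x_2(0.16)) ≈ (-0.6578, 1.9864)

-0.6578, 1.9864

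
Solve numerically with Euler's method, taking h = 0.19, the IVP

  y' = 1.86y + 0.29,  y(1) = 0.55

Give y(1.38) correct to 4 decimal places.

1.1371

Euler: y_{n+1} = y_n + h·f(t_n, y_n).
t=1.000000, y=0.550000: f=1.313000 → y ← 0.550000 + 0.19·1.313000 = 0.799470
t=1.190000, y=0.799470: f=1.777014 → y ← 0.799470 + 0.19·1.777014 = 1.137103
y(1.38) ≈ 1.1371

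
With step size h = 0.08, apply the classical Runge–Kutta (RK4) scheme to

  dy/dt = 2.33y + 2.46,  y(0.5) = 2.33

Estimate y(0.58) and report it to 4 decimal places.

RK4: k1 = f(t_n, y_n); k2 = f(t_n + h/2, y_n + (h/2)·k1); k3 = f(t_n + h/2, y_n + (h/2)·k2); k4 = f(t_n + h, y_n + h·k3); y_{n+1} = y_n + (h/6)·(k1 + 2k2 + 2k3 + k4).
t=0.500000, y=2.330000:
  k1 = f(0.500000, 2.330000) = 7.888900
  k2 = f(0.540000, 2.645556) = 8.624145
  k3 = f(0.540000, 2.674966) = 8.692670
  k4 = f(0.580000, 3.025414) = 9.509214
  y ← 2.330000 + (0.08/6)·(k1 + 2k2 + 2k3 + k4) = 3.023757
y(0.58) ≈ 3.0238

3.0238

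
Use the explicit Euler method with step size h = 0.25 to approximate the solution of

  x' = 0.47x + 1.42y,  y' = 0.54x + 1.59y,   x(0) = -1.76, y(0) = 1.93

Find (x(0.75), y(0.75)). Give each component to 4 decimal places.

Euler on (x,y): x_{n+1} = x_n + h·x', y_{n+1} = y_n + h·y'.
0.000000: (-1.760000, 1.930000); f=(1.913400, 2.118300) → (-1.281650, 2.459575)
0.250000: (-1.281650, 2.459575); f=(2.890221, 3.218633) → (-0.559095, 3.264233)
0.500000: (-0.559095, 3.264233); f=(4.372437, 4.888220) → (0.534014, 4.486288)
(x(0.75), y(0.75)) ≈ (0.5340, 4.4863)

0.5340, 4.4863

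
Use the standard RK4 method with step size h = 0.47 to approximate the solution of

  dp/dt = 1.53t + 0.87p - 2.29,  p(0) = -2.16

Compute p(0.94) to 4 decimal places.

RK4: k1 = f(t_n, p_n); k2 = f(t_n + h/2, p_n + (h/2)·k1); k3 = f(t_n + h/2, p_n + (h/2)·k2); k4 = f(t_n + h, p_n + h·k3); p_{n+1} = p_n + (h/6)·(k1 + 2k2 + 2k3 + k4).
t=0.000000, p=-2.160000:
  k1 = f(0.000000, -2.160000) = -4.169200
  k2 = f(0.235000, -3.139762) = -4.662043
  k3 = f(0.235000, -3.255580) = -4.762805
  k4 = f(0.470000, -4.398518) = -5.397611
  p ← -2.160000 + (0.47/6)·(k1 + 2k2 + 2k3 + k4) = -4.385960
t=0.470000, p=-4.385960:
  k1 = f(0.470000, -4.385960) = -5.386685
  k2 = f(0.705000, -5.651831) = -6.128443
  k3 = f(0.705000, -5.826144) = -6.280095
  k4 = f(0.940000, -7.337604) = -7.235516
  p ← -4.385960 + (0.47/6)·(k1 + 2k2 + 2k3 + k4) = -7.318703
p(0.94) ≈ -7.3187

-7.3187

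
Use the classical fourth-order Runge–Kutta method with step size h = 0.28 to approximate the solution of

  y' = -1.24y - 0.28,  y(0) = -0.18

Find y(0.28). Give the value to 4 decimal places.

-0.1934

RK4: k1 = f(t_n, y_n); k2 = f(t_n + h/2, y_n + (h/2)·k1); k3 = f(t_n + h/2, y_n + (h/2)·k2); k4 = f(t_n + h, y_n + h·k3); y_{n+1} = y_n + (h/6)·(k1 + 2k2 + 2k3 + k4).
t=0.000000, y=-0.180000:
  k1 = f(0.000000, -0.180000) = -0.056800
  k2 = f(0.140000, -0.187952) = -0.046940
  k3 = f(0.140000, -0.186572) = -0.048651
  k4 = f(0.280000, -0.193622) = -0.039908
  y ← -0.180000 + (0.28/6)·(k1 + 2k2 + 2k3 + k4) = -0.193435
y(0.28) ≈ -0.1934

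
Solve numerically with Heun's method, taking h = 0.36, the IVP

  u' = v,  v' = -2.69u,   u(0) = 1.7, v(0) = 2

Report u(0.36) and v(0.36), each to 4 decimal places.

2.1237, 0.0051

Heun on (u,v): k1 = f(t_n, state_n); k2 = f(t_n + h, state_n + h·k1); state_{n+1} = state_n + (h/2)·(k1 + k2).
0.000000: (1.700000, 2.000000)
  k1 = (2.000000, -4.573000)
  predictor → (2.420000, 0.353720)
  k2 = (0.353720, -6.509800)
  → (2.123670, 0.005096)
(u(0.36), v(0.36)) ≈ (2.1237, 0.0051)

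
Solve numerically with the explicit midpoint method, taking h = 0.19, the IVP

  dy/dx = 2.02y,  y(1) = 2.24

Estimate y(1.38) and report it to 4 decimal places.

Midpoint: k1 = f(x_n, y_n); k2 = f(x_n + h/2, y_n + (h/2)·k1); y_{n+1} = y_n + h·k2.
x=1.000000, y=2.240000:
  k1 = f(1.000000, 2.240000) = 4.524800
  k2 = f(1.095000, 2.669856) = 5.393109
  y ← 2.240000 + 0.19·5.393109 = 3.264691
x=1.190000, y=3.264691:
  k1 = f(1.190000, 3.264691) = 6.594675
  k2 = f(1.285000, 3.891185) = 7.860193
  y ← 3.264691 + 0.19·7.860193 = 4.758127
y(1.38) ≈ 4.7581

4.7581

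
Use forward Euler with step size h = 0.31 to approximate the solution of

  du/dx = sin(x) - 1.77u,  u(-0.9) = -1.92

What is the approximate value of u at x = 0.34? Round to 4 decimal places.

-0.1665

Euler: u_{n+1} = u_n + h·f(x_n, u_n).
x=-0.900000, u=-1.920000: f=2.615073 → u ← -1.920000 + 0.31·2.615073 = -1.109327
x=-0.590000, u=-1.109327: f=1.407148 → u ← -1.109327 + 0.31·1.407148 = -0.673111
x=-0.280000, u=-0.673111: f=0.915051 → u ← -0.673111 + 0.31·0.915051 = -0.389445
x=0.030000, u=-0.389445: f=0.719314 → u ← -0.389445 + 0.31·0.719314 = -0.166458
u(0.34) ≈ -0.1665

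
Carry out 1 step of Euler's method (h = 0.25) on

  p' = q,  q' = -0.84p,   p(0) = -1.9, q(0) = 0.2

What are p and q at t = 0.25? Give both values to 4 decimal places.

-1.8500, 0.5990

Euler on (p,q): p_{n+1} = p_n + h·p', q_{n+1} = q_n + h·q'.
0.000000: (-1.900000, 0.200000); f=(0.200000, 1.596000) → (-1.850000, 0.599000)
(p(0.25), q(0.25)) ≈ (-1.8500, 0.5990)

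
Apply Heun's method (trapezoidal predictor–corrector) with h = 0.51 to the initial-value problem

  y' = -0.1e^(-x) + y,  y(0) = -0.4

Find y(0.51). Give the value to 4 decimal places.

-0.7098

Heun: k1 = f(x_n, y_n); k2 = f(x_n + h, y_n + h·k1); y_{n+1} = y_n + (h/2)·(k1 + k2).
x=0.000000, y=-0.400000:
  k1 = f(0.000000, -0.400000) = -0.500000
  k2 = f(0.510000, -0.655000) = -0.715050
  y ← -0.400000 + (0.51/2)·(-0.500000 + (-0.715050)) = -0.709838
y(0.51) ≈ -0.7098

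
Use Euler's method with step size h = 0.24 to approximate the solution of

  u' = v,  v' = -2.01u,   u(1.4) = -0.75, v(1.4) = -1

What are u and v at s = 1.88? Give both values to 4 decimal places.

-1.1432, -0.1606

Euler on (u,v): u_{n+1} = u_n + h·u', v_{n+1} = v_n + h·v'.
1.400000: (-0.750000, -1.000000); f=(-1.000000, 1.507500) → (-0.990000, -0.638200)
1.640000: (-0.990000, -0.638200); f=(-0.638200, 1.989900) → (-1.143168, -0.160624)
(u(1.88), v(1.88)) ≈ (-1.1432, -0.1606)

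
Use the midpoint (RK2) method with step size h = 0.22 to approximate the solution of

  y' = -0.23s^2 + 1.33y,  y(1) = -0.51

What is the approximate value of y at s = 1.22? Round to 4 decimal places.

Midpoint: k1 = f(s_n, y_n); k2 = f(s_n + h/2, y_n + (h/2)·k1); y_{n+1} = y_n + h·k2.
s=1.000000, y=-0.510000:
  k1 = f(1.000000, -0.510000) = -0.908300
  k2 = f(1.110000, -0.609913) = -1.094567
  y ← -0.510000 + 0.22·(-1.094567) = -0.750805
y(1.22) ≈ -0.7508

-0.7508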